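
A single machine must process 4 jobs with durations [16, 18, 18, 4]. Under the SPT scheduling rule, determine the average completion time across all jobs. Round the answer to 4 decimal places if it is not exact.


Sort jobs by processing time (SPT order): [4, 16, 18, 18]
Compute completion times sequentially:
  Job 1: processing = 4, completes at 4
  Job 2: processing = 16, completes at 20
  Job 3: processing = 18, completes at 38
  Job 4: processing = 18, completes at 56
Sum of completion times = 118
Average completion time = 118/4 = 29.5

29.5


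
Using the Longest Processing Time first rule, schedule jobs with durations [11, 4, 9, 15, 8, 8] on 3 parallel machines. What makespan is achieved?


Sort jobs in decreasing order (LPT): [15, 11, 9, 8, 8, 4]
Assign each job to the least loaded machine:
  Machine 1: jobs [15, 4], load = 19
  Machine 2: jobs [11, 8], load = 19
  Machine 3: jobs [9, 8], load = 17
Makespan = max load = 19

19


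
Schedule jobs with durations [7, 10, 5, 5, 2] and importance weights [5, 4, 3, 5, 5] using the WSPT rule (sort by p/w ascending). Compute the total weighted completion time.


Compute p/w ratios and sort ascending (WSPT): [(2, 5), (5, 5), (7, 5), (5, 3), (10, 4)]
Compute weighted completion times:
  Job (p=2,w=5): C=2, w*C=5*2=10
  Job (p=5,w=5): C=7, w*C=5*7=35
  Job (p=7,w=5): C=14, w*C=5*14=70
  Job (p=5,w=3): C=19, w*C=3*19=57
  Job (p=10,w=4): C=29, w*C=4*29=116
Total weighted completion time = 288

288


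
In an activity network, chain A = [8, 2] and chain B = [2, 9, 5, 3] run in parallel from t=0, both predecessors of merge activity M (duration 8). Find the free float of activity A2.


ES(A2) = sum of predecessors on chain A = 8
EF(A2) = ES + duration = 8 + 2 = 10
Successor of A2 is M. ES(M) = max(sum(A), sum(B)) = max(10, 19) = 19
Free float = ES(successor) - EF(current) = 19 - 10 = 9

9


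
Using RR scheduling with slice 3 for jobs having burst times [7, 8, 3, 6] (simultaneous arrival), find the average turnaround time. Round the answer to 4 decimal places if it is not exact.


Time quantum = 3
Execution trace:
  J1 runs 3 units, time = 3
  J2 runs 3 units, time = 6
  J3 runs 3 units, time = 9
  J4 runs 3 units, time = 12
  J1 runs 3 units, time = 15
  J2 runs 3 units, time = 18
  J4 runs 3 units, time = 21
  J1 runs 1 units, time = 22
  J2 runs 2 units, time = 24
Finish times: [22, 24, 9, 21]
Average turnaround = 76/4 = 19.0

19.0


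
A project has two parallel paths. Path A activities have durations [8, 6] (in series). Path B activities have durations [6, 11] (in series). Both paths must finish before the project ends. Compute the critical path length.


Path A total = 8 + 6 = 14
Path B total = 6 + 11 = 17
Critical path = longest path = max(14, 17) = 17

17


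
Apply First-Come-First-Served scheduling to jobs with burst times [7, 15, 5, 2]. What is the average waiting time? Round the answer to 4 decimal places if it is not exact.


FCFS order (as given): [7, 15, 5, 2]
Waiting times:
  Job 1: wait = 0
  Job 2: wait = 7
  Job 3: wait = 22
  Job 4: wait = 27
Sum of waiting times = 56
Average waiting time = 56/4 = 14.0

14.0


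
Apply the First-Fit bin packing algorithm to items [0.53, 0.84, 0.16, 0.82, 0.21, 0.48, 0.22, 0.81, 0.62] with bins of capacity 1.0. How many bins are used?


Place items sequentially using First-Fit:
  Item 0.53 -> new Bin 1
  Item 0.84 -> new Bin 2
  Item 0.16 -> Bin 1 (now 0.69)
  Item 0.82 -> new Bin 3
  Item 0.21 -> Bin 1 (now 0.9)
  Item 0.48 -> new Bin 4
  Item 0.22 -> Bin 4 (now 0.7)
  Item 0.81 -> new Bin 5
  Item 0.62 -> new Bin 6
Total bins used = 6

6


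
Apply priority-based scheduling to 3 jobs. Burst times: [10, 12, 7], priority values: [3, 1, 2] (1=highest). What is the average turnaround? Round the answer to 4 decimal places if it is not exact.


Sort by priority (ascending = highest first):
Order: [(1, 12), (2, 7), (3, 10)]
Completion times:
  Priority 1, burst=12, C=12
  Priority 2, burst=7, C=19
  Priority 3, burst=10, C=29
Average turnaround = 60/3 = 20.0

20.0


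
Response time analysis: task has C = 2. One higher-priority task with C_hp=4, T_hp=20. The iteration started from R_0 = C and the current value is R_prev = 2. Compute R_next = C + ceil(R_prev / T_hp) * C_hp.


R_next = C + ceil(R_prev / T_hp) * C_hp
ceil(2 / 20) = ceil(0.1) = 1
Interference = 1 * 4 = 4
R_next = 2 + 4 = 6

6


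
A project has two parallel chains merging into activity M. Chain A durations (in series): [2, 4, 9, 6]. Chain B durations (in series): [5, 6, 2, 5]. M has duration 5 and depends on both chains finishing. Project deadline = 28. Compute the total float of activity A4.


Forward pass: ES(A4) = sum of predecessors on chain A = 15
EF = ES + duration = 15 + 6 = 21
Backward pass: LF(M) = deadline = 28; LS(M) = 28 - 5 = 23
LF(A4) = LS(M) - sum(successors on chain A) = 23 - 0 = 23
LS = LF - duration = 23 - 6 = 17
Total float = LS - ES = 17 - 15 = 2

2


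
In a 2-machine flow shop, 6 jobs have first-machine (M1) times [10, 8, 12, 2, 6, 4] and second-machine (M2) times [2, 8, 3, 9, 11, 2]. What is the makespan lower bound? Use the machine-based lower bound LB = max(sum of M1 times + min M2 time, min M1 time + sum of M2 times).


LB1 = sum(M1 times) + min(M2 times) = 42 + 2 = 44
LB2 = min(M1 times) + sum(M2 times) = 2 + 35 = 37
Lower bound = max(LB1, LB2) = max(44, 37) = 44

44


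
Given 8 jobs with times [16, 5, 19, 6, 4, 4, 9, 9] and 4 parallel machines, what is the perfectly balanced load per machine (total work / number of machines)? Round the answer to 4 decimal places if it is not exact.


Total processing time = 16 + 5 + 19 + 6 + 4 + 4 + 9 + 9 = 72
Number of machines = 4
Ideal balanced load = 72 / 4 = 18.0

18.0


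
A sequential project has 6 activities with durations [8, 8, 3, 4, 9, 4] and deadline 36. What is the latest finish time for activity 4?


LF(activity 4) = deadline - sum of successor durations
Successors: activities 5 through 6 with durations [9, 4]
Sum of successor durations = 13
LF = 36 - 13 = 23

23


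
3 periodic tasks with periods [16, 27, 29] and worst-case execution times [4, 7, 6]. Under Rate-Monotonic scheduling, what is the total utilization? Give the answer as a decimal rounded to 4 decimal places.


Compute individual utilizations (exact fractions):
  Task 1: C/T = 4/16 = 1/4 (approx. 0.25)
  Task 2: C/T = 7/27 (approx. 0.2593)
  Task 3: C/T = 6/29 (approx. 0.2069)
Total utilization U = 1/4 + 7/27 + 6/29 = 2243/3132
Rounded to 4 decimal places: U = 0.7162
RM (Liu & Layland) bound for 3 tasks = 0.779763; compare with U = 2243/3132 (approx. 0.716156)
U <= bound, so schedulable by RM sufficient condition.

0.7162


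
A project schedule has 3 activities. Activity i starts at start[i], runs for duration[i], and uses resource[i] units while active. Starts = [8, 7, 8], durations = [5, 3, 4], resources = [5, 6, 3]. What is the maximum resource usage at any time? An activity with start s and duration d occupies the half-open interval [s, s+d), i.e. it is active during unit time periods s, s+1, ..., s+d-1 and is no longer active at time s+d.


Each activity i is active on [start_i, start_i + duration_i).
Compute total resource usage per time slot:
  t=0: active resources = [], total = 0
  t=1: active resources = [], total = 0
  t=2: active resources = [], total = 0
  t=3: active resources = [], total = 0
  t=4: active resources = [], total = 0
  t=5: active resources = [], total = 0
  t=6: active resources = [], total = 0
  t=7: active resources = [6], total = 6
  t=8: active resources = [5, 6, 3], total = 14
  t=9: active resources = [5, 6, 3], total = 14
  t=10: active resources = [5, 3], total = 8
  t=11: active resources = [5, 3], total = 8
  t=12: active resources = [5], total = 5
Peak resource demand = 14

14


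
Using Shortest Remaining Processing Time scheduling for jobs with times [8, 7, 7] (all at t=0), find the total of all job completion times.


Since all jobs arrive at t=0, SRPT equals SPT ordering.
SPT order: [7, 7, 8]
Completion times:
  Job 1: p=7, C=7
  Job 2: p=7, C=14
  Job 3: p=8, C=22
Total completion time = 7 + 14 + 22 = 43

43


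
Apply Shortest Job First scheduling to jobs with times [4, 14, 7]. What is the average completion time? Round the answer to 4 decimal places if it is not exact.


SJF order (ascending): [4, 7, 14]
Completion times:
  Job 1: burst=4, C=4
  Job 2: burst=7, C=11
  Job 3: burst=14, C=25
Average completion = 40/3 = 13.3333

13.3333


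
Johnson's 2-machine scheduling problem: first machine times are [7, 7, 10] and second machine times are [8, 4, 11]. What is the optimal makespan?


Apply Johnson's rule:
  Group 1 (a <= b): [(1, 7, 8), (3, 10, 11)]
  Group 2 (a > b): [(2, 7, 4)]
Optimal job order: [1, 3, 2]
Schedule:
  Job 1: M1 done at 7, M2 done at 15
  Job 3: M1 done at 17, M2 done at 28
  Job 2: M1 done at 24, M2 done at 32
Makespan = 32

32


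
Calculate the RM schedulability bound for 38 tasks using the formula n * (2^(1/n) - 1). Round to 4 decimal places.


Compute 2^(1/38) = 1.0184080933
Subtract 1: 1.0184080933 - 1 = 0.0184080933
Multiply by n: 38 * 0.0184080933 = 0.6995075454
Round to 4 dp: 0.6995

0.6995


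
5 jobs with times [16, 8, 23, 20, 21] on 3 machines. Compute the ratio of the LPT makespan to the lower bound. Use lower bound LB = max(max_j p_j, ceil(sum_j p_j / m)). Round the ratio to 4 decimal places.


LPT order: [23, 21, 20, 16, 8]
Machine loads after assignment: [23, 29, 36]
LPT makespan = 36
Lower bound = max(max_job, ceil(total/3)) = max(23, 30) = 30
Ratio = 36 / 30 = 1.2

1.2


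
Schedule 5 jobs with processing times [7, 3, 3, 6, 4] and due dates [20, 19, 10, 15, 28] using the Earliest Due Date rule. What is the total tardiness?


Sort by due date (EDD order): [(3, 10), (6, 15), (3, 19), (7, 20), (4, 28)]
Compute completion times and tardiness:
  Job 1: p=3, d=10, C=3, tardiness=max(0,3-10)=0
  Job 2: p=6, d=15, C=9, tardiness=max(0,9-15)=0
  Job 3: p=3, d=19, C=12, tardiness=max(0,12-19)=0
  Job 4: p=7, d=20, C=19, tardiness=max(0,19-20)=0
  Job 5: p=4, d=28, C=23, tardiness=max(0,23-28)=0
Total tardiness = 0

0


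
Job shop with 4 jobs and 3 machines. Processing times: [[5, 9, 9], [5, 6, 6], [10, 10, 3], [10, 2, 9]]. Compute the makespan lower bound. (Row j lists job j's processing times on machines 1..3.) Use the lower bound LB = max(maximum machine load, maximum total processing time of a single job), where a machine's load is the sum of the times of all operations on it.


Machine loads:
  Machine 1: 5 + 5 + 10 + 10 = 30
  Machine 2: 9 + 6 + 10 + 2 = 27
  Machine 3: 9 + 6 + 3 + 9 = 27
Max machine load = 30
Job totals:
  Job 1: 23
  Job 2: 17
  Job 3: 23
  Job 4: 21
Max job total = 23
Lower bound = max(30, 23) = 30

30


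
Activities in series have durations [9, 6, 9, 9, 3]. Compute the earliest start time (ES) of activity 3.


Activity 3 starts after activities 1 through 2 complete.
Predecessor durations: [9, 6]
ES = 9 + 6 = 15

15


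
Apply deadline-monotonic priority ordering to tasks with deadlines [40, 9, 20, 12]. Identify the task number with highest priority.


Sort tasks by relative deadline (ascending):
  Task 2: deadline = 9
  Task 4: deadline = 12
  Task 3: deadline = 20
  Task 1: deadline = 40
Priority order (highest first): [2, 4, 3, 1]
Highest priority task = 2

2


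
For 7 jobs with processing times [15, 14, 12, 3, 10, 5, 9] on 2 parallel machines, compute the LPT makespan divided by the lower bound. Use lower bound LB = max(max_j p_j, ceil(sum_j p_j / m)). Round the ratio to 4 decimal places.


LPT order: [15, 14, 12, 10, 9, 5, 3]
Machine loads after assignment: [34, 34]
LPT makespan = 34
Lower bound = max(max_job, ceil(total/2)) = max(15, 34) = 34
Ratio = 34 / 34 = 1.0

1.0


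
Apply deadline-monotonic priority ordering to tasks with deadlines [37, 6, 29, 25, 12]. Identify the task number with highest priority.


Sort tasks by relative deadline (ascending):
  Task 2: deadline = 6
  Task 5: deadline = 12
  Task 4: deadline = 25
  Task 3: deadline = 29
  Task 1: deadline = 37
Priority order (highest first): [2, 5, 4, 3, 1]
Highest priority task = 2

2


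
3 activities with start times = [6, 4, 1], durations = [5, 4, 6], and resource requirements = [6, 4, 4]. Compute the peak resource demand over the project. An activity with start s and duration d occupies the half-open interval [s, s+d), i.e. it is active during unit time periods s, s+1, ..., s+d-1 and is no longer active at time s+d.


Each activity i is active on [start_i, start_i + duration_i).
Compute total resource usage per time slot:
  t=0: active resources = [], total = 0
  t=1: active resources = [4], total = 4
  t=2: active resources = [4], total = 4
  t=3: active resources = [4], total = 4
  t=4: active resources = [4, 4], total = 8
  t=5: active resources = [4, 4], total = 8
  t=6: active resources = [6, 4, 4], total = 14
  t=7: active resources = [6, 4], total = 10
  t=8: active resources = [6], total = 6
  t=9: active resources = [6], total = 6
  t=10: active resources = [6], total = 6
Peak resource demand = 14

14


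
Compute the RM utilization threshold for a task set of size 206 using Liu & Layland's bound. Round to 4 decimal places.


Compute 2^(1/206) = 1.0033704594
Subtract 1: 1.0033704594 - 1 = 0.0033704594
Multiply by n: 206 * 0.0033704594 = 0.6943146364
Round to 4 dp: 0.6943

0.6943


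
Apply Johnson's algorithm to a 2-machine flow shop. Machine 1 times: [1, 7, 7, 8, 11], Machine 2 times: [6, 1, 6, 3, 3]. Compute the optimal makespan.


Apply Johnson's rule:
  Group 1 (a <= b): [(1, 1, 6)]
  Group 2 (a > b): [(3, 7, 6), (4, 8, 3), (5, 11, 3), (2, 7, 1)]
Optimal job order: [1, 3, 4, 5, 2]
Schedule:
  Job 1: M1 done at 1, M2 done at 7
  Job 3: M1 done at 8, M2 done at 14
  Job 4: M1 done at 16, M2 done at 19
  Job 5: M1 done at 27, M2 done at 30
  Job 2: M1 done at 34, M2 done at 35
Makespan = 35

35


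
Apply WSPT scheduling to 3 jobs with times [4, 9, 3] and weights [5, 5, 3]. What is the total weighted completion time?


Compute p/w ratios and sort ascending (WSPT): [(4, 5), (3, 3), (9, 5)]
Compute weighted completion times:
  Job (p=4,w=5): C=4, w*C=5*4=20
  Job (p=3,w=3): C=7, w*C=3*7=21
  Job (p=9,w=5): C=16, w*C=5*16=80
Total weighted completion time = 121

121


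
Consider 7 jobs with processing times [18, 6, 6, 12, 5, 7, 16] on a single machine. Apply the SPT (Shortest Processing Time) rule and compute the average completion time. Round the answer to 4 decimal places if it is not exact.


Sort jobs by processing time (SPT order): [5, 6, 6, 7, 12, 16, 18]
Compute completion times sequentially:
  Job 1: processing = 5, completes at 5
  Job 2: processing = 6, completes at 11
  Job 3: processing = 6, completes at 17
  Job 4: processing = 7, completes at 24
  Job 5: processing = 12, completes at 36
  Job 6: processing = 16, completes at 52
  Job 7: processing = 18, completes at 70
Sum of completion times = 215
Average completion time = 215/7 = 30.7143

30.7143


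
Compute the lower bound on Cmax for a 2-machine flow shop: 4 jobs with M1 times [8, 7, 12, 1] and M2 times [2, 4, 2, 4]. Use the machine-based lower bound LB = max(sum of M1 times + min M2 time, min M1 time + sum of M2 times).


LB1 = sum(M1 times) + min(M2 times) = 28 + 2 = 30
LB2 = min(M1 times) + sum(M2 times) = 1 + 12 = 13
Lower bound = max(LB1, LB2) = max(30, 13) = 30

30


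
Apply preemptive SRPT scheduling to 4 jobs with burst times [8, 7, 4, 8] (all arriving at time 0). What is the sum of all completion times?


Since all jobs arrive at t=0, SRPT equals SPT ordering.
SPT order: [4, 7, 8, 8]
Completion times:
  Job 1: p=4, C=4
  Job 2: p=7, C=11
  Job 3: p=8, C=19
  Job 4: p=8, C=27
Total completion time = 4 + 11 + 19 + 27 = 61

61


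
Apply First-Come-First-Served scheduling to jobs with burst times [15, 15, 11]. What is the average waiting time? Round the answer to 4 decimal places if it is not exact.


FCFS order (as given): [15, 15, 11]
Waiting times:
  Job 1: wait = 0
  Job 2: wait = 15
  Job 3: wait = 30
Sum of waiting times = 45
Average waiting time = 45/3 = 15.0

15.0


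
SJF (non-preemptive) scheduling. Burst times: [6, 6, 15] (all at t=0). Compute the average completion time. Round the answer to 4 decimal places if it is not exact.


SJF order (ascending): [6, 6, 15]
Completion times:
  Job 1: burst=6, C=6
  Job 2: burst=6, C=12
  Job 3: burst=15, C=27
Average completion = 45/3 = 15.0

15.0


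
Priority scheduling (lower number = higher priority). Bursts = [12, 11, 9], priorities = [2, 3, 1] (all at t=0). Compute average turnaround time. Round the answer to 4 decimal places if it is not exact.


Sort by priority (ascending = highest first):
Order: [(1, 9), (2, 12), (3, 11)]
Completion times:
  Priority 1, burst=9, C=9
  Priority 2, burst=12, C=21
  Priority 3, burst=11, C=32
Average turnaround = 62/3 = 20.6667

20.6667


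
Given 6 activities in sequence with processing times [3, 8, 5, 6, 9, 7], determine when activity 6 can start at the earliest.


Activity 6 starts after activities 1 through 5 complete.
Predecessor durations: [3, 8, 5, 6, 9]
ES = 3 + 8 + 5 + 6 + 9 = 31

31


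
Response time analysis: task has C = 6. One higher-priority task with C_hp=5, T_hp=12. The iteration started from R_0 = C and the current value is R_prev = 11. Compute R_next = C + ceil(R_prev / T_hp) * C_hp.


R_next = C + ceil(R_prev / T_hp) * C_hp
ceil(11 / 12) = ceil(0.9167) = 1
Interference = 1 * 5 = 5
R_next = 6 + 5 = 11
R_next = R_prev, so the iteration has converged (response time = 11).

11


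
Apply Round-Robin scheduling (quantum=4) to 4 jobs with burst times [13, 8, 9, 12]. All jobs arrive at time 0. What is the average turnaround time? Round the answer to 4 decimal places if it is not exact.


Time quantum = 4
Execution trace:
  J1 runs 4 units, time = 4
  J2 runs 4 units, time = 8
  J3 runs 4 units, time = 12
  J4 runs 4 units, time = 16
  J1 runs 4 units, time = 20
  J2 runs 4 units, time = 24
  J3 runs 4 units, time = 28
  J4 runs 4 units, time = 32
  J1 runs 4 units, time = 36
  J3 runs 1 units, time = 37
  J4 runs 4 units, time = 41
  J1 runs 1 units, time = 42
Finish times: [42, 24, 37, 41]
Average turnaround = 144/4 = 36.0

36.0


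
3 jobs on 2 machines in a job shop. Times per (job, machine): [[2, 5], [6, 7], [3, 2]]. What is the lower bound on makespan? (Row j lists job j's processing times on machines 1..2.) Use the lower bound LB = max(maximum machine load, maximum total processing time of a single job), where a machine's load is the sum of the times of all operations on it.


Machine loads:
  Machine 1: 2 + 6 + 3 = 11
  Machine 2: 5 + 7 + 2 = 14
Max machine load = 14
Job totals:
  Job 1: 7
  Job 2: 13
  Job 3: 5
Max job total = 13
Lower bound = max(14, 13) = 14

14


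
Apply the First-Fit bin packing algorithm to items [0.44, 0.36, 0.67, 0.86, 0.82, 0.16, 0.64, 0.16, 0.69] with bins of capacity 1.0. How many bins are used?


Place items sequentially using First-Fit:
  Item 0.44 -> new Bin 1
  Item 0.36 -> Bin 1 (now 0.8)
  Item 0.67 -> new Bin 2
  Item 0.86 -> new Bin 3
  Item 0.82 -> new Bin 4
  Item 0.16 -> Bin 1 (now 0.96)
  Item 0.64 -> new Bin 5
  Item 0.16 -> Bin 2 (now 0.83)
  Item 0.69 -> new Bin 6
Total bins used = 6

6


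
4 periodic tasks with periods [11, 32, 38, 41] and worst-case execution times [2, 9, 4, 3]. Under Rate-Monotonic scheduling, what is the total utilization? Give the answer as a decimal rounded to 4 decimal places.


Compute individual utilizations (exact fractions):
  Task 1: C/T = 2/11 (approx. 0.1818)
  Task 2: C/T = 9/32 (approx. 0.2813)
  Task 3: C/T = 4/38 = 2/19 (approx. 0.1053)
  Task 4: C/T = 3/41 (approx. 0.0732)
Total utilization U = 2/11 + 9/32 + 2/19 + 3/41 = 175905/274208
Rounded to 4 decimal places: U = 0.6415
RM (Liu & Layland) bound for 4 tasks = 0.756828; compare with U = 175905/274208 (approx. 0.641502)
U <= bound, so schedulable by RM sufficient condition.

0.6415


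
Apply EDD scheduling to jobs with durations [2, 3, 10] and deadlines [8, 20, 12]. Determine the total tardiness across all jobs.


Sort by due date (EDD order): [(2, 8), (10, 12), (3, 20)]
Compute completion times and tardiness:
  Job 1: p=2, d=8, C=2, tardiness=max(0,2-8)=0
  Job 2: p=10, d=12, C=12, tardiness=max(0,12-12)=0
  Job 3: p=3, d=20, C=15, tardiness=max(0,15-20)=0
Total tardiness = 0

0


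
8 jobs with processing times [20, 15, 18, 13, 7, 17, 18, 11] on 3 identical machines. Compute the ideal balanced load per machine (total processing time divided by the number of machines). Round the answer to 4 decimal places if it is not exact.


Total processing time = 20 + 15 + 18 + 13 + 7 + 17 + 18 + 11 = 119
Number of machines = 3
Ideal balanced load = 119 / 3 = 39.6667

39.6667


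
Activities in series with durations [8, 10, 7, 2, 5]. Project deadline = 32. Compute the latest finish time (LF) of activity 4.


LF(activity 4) = deadline - sum of successor durations
Successors: activities 5 through 5 with durations [5]
Sum of successor durations = 5
LF = 32 - 5 = 27

27


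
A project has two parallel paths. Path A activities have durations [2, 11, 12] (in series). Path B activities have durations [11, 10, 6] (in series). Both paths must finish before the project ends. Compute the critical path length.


Path A total = 2 + 11 + 12 = 25
Path B total = 11 + 10 + 6 = 27
Critical path = longest path = max(25, 27) = 27

27


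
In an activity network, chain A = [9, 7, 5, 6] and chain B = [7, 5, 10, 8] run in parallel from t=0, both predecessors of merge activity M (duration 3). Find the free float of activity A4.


ES(A4) = sum of predecessors on chain A = 21
EF(A4) = ES + duration = 21 + 6 = 27
Successor of A4 is M. ES(M) = max(sum(A), sum(B)) = max(27, 30) = 30
Free float = ES(successor) - EF(current) = 30 - 27 = 3

3


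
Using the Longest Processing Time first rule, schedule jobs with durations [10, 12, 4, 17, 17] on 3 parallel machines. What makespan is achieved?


Sort jobs in decreasing order (LPT): [17, 17, 12, 10, 4]
Assign each job to the least loaded machine:
  Machine 1: jobs [17, 4], load = 21
  Machine 2: jobs [17], load = 17
  Machine 3: jobs [12, 10], load = 22
Makespan = max load = 22

22


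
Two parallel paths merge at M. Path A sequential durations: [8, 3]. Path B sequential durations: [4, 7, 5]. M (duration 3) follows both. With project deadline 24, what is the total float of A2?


Forward pass: ES(A2) = sum of predecessors on chain A = 8
EF = ES + duration = 8 + 3 = 11
Backward pass: LF(M) = deadline = 24; LS(M) = 24 - 3 = 21
LF(A2) = LS(M) - sum(successors on chain A) = 21 - 0 = 21
LS = LF - duration = 21 - 3 = 18
Total float = LS - ES = 18 - 8 = 10

10


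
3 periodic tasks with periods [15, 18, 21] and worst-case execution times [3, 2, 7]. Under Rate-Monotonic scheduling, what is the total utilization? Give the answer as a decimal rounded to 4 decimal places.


Compute individual utilizations (exact fractions):
  Task 1: C/T = 3/15 = 1/5 (approx. 0.2)
  Task 2: C/T = 2/18 = 1/9 (approx. 0.1111)
  Task 3: C/T = 7/21 = 1/3 (approx. 0.3333)
Total utilization U = 1/5 + 1/9 + 1/3 = 29/45
Rounded to 4 decimal places: U = 0.6444
RM (Liu & Layland) bound for 3 tasks = 0.779763; compare with U = 29/45 (approx. 0.644444)
U <= bound, so schedulable by RM sufficient condition.

0.6444


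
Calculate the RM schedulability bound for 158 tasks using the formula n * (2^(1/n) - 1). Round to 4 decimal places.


Compute 2^(1/158) = 1.0043966445
Subtract 1: 1.0043966445 - 1 = 0.0043966445
Multiply by n: 158 * 0.0043966445 = 0.6946698310
Round to 4 dp: 0.6947

0.6947


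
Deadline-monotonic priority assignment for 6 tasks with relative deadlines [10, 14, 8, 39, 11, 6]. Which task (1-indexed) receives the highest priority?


Sort tasks by relative deadline (ascending):
  Task 6: deadline = 6
  Task 3: deadline = 8
  Task 1: deadline = 10
  Task 5: deadline = 11
  Task 2: deadline = 14
  Task 4: deadline = 39
Priority order (highest first): [6, 3, 1, 5, 2, 4]
Highest priority task = 6

6


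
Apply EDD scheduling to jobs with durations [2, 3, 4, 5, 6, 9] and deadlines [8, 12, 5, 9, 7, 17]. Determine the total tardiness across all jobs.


Sort by due date (EDD order): [(4, 5), (6, 7), (2, 8), (5, 9), (3, 12), (9, 17)]
Compute completion times and tardiness:
  Job 1: p=4, d=5, C=4, tardiness=max(0,4-5)=0
  Job 2: p=6, d=7, C=10, tardiness=max(0,10-7)=3
  Job 3: p=2, d=8, C=12, tardiness=max(0,12-8)=4
  Job 4: p=5, d=9, C=17, tardiness=max(0,17-9)=8
  Job 5: p=3, d=12, C=20, tardiness=max(0,20-12)=8
  Job 6: p=9, d=17, C=29, tardiness=max(0,29-17)=12
Total tardiness = 35

35


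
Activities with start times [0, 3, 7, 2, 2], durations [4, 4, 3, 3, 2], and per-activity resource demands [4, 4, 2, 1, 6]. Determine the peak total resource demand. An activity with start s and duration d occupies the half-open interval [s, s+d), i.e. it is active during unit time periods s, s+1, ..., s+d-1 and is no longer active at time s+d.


Each activity i is active on [start_i, start_i + duration_i).
Compute total resource usage per time slot:
  t=0: active resources = [4], total = 4
  t=1: active resources = [4], total = 4
  t=2: active resources = [4, 1, 6], total = 11
  t=3: active resources = [4, 4, 1, 6], total = 15
  t=4: active resources = [4, 1], total = 5
  t=5: active resources = [4], total = 4
  t=6: active resources = [4], total = 4
  t=7: active resources = [2], total = 2
  t=8: active resources = [2], total = 2
  t=9: active resources = [2], total = 2
Peak resource demand = 15

15


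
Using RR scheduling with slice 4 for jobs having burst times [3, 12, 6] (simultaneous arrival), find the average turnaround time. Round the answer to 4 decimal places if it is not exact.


Time quantum = 4
Execution trace:
  J1 runs 3 units, time = 3
  J2 runs 4 units, time = 7
  J3 runs 4 units, time = 11
  J2 runs 4 units, time = 15
  J3 runs 2 units, time = 17
  J2 runs 4 units, time = 21
Finish times: [3, 21, 17]
Average turnaround = 41/3 = 13.6667

13.6667


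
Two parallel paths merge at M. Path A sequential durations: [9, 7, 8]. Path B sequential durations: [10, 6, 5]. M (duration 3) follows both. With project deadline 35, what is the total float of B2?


Forward pass: ES(B2) = sum of predecessors on chain B = 10
EF = ES + duration = 10 + 6 = 16
Backward pass: LF(M) = deadline = 35; LS(M) = 35 - 3 = 32
LF(B2) = LS(M) - sum(successors on chain B) = 32 - 5 = 27
LS = LF - duration = 27 - 6 = 21
Total float = LS - ES = 21 - 10 = 11

11


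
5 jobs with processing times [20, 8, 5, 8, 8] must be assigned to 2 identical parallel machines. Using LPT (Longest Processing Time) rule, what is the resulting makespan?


Sort jobs in decreasing order (LPT): [20, 8, 8, 8, 5]
Assign each job to the least loaded machine:
  Machine 1: jobs [20, 5], load = 25
  Machine 2: jobs [8, 8, 8], load = 24
Makespan = max load = 25

25


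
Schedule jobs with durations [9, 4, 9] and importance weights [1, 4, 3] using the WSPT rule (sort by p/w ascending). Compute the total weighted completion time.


Compute p/w ratios and sort ascending (WSPT): [(4, 4), (9, 3), (9, 1)]
Compute weighted completion times:
  Job (p=4,w=4): C=4, w*C=4*4=16
  Job (p=9,w=3): C=13, w*C=3*13=39
  Job (p=9,w=1): C=22, w*C=1*22=22
Total weighted completion time = 77

77


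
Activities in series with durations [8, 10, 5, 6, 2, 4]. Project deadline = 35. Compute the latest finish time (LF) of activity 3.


LF(activity 3) = deadline - sum of successor durations
Successors: activities 4 through 6 with durations [6, 2, 4]
Sum of successor durations = 12
LF = 35 - 12 = 23

23


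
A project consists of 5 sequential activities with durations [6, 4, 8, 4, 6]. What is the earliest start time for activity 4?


Activity 4 starts after activities 1 through 3 complete.
Predecessor durations: [6, 4, 8]
ES = 6 + 4 + 8 = 18

18


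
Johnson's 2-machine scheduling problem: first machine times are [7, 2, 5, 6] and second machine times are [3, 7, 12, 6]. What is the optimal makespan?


Apply Johnson's rule:
  Group 1 (a <= b): [(2, 2, 7), (3, 5, 12), (4, 6, 6)]
  Group 2 (a > b): [(1, 7, 3)]
Optimal job order: [2, 3, 4, 1]
Schedule:
  Job 2: M1 done at 2, M2 done at 9
  Job 3: M1 done at 7, M2 done at 21
  Job 4: M1 done at 13, M2 done at 27
  Job 1: M1 done at 20, M2 done at 30
Makespan = 30

30


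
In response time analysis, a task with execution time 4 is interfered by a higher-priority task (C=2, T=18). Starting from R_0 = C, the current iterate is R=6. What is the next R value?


R_next = C + ceil(R_prev / T_hp) * C_hp
ceil(6 / 18) = ceil(0.3333) = 1
Interference = 1 * 2 = 2
R_next = 4 + 2 = 6
R_next = R_prev, so the iteration has converged (response time = 6).

6


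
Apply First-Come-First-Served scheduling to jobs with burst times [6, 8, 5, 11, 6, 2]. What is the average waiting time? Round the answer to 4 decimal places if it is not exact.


FCFS order (as given): [6, 8, 5, 11, 6, 2]
Waiting times:
  Job 1: wait = 0
  Job 2: wait = 6
  Job 3: wait = 14
  Job 4: wait = 19
  Job 5: wait = 30
  Job 6: wait = 36
Sum of waiting times = 105
Average waiting time = 105/6 = 17.5

17.5


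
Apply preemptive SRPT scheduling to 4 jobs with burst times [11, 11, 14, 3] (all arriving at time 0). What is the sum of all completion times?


Since all jobs arrive at t=0, SRPT equals SPT ordering.
SPT order: [3, 11, 11, 14]
Completion times:
  Job 1: p=3, C=3
  Job 2: p=11, C=14
  Job 3: p=11, C=25
  Job 4: p=14, C=39
Total completion time = 3 + 14 + 25 + 39 = 81

81


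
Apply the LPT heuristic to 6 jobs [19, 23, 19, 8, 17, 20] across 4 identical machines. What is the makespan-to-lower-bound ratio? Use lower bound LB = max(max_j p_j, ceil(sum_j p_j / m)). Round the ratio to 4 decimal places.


LPT order: [23, 20, 19, 19, 17, 8]
Machine loads after assignment: [23, 20, 36, 27]
LPT makespan = 36
Lower bound = max(max_job, ceil(total/4)) = max(23, 27) = 27
Ratio = 36 / 27 = 1.3333

1.3333


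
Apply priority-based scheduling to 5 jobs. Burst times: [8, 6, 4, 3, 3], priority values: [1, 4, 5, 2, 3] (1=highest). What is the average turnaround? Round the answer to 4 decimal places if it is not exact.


Sort by priority (ascending = highest first):
Order: [(1, 8), (2, 3), (3, 3), (4, 6), (5, 4)]
Completion times:
  Priority 1, burst=8, C=8
  Priority 2, burst=3, C=11
  Priority 3, burst=3, C=14
  Priority 4, burst=6, C=20
  Priority 5, burst=4, C=24
Average turnaround = 77/5 = 15.4

15.4


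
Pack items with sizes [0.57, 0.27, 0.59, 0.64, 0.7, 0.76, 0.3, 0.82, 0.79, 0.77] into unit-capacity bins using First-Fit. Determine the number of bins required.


Place items sequentially using First-Fit:
  Item 0.57 -> new Bin 1
  Item 0.27 -> Bin 1 (now 0.84)
  Item 0.59 -> new Bin 2
  Item 0.64 -> new Bin 3
  Item 0.7 -> new Bin 4
  Item 0.76 -> new Bin 5
  Item 0.3 -> Bin 2 (now 0.89)
  Item 0.82 -> new Bin 6
  Item 0.79 -> new Bin 7
  Item 0.77 -> new Bin 8
Total bins used = 8

8


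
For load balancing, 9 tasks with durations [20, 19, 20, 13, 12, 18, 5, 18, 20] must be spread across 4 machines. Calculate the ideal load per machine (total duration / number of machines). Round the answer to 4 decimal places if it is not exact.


Total processing time = 20 + 19 + 20 + 13 + 12 + 18 + 5 + 18 + 20 = 145
Number of machines = 4
Ideal balanced load = 145 / 4 = 36.25

36.25


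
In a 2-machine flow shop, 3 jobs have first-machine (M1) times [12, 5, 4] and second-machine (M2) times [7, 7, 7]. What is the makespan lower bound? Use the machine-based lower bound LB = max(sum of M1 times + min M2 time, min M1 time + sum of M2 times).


LB1 = sum(M1 times) + min(M2 times) = 21 + 7 = 28
LB2 = min(M1 times) + sum(M2 times) = 4 + 21 = 25
Lower bound = max(LB1, LB2) = max(28, 25) = 28

28


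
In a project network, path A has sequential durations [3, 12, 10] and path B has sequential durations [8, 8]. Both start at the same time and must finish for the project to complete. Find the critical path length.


Path A total = 3 + 12 + 10 = 25
Path B total = 8 + 8 = 16
Critical path = longest path = max(25, 16) = 25

25


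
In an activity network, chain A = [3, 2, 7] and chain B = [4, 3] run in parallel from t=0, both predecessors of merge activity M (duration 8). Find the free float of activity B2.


ES(B2) = sum of predecessors on chain B = 4
EF(B2) = ES + duration = 4 + 3 = 7
Successor of B2 is M. ES(M) = max(sum(A), sum(B)) = max(12, 7) = 12
Free float = ES(successor) - EF(current) = 12 - 7 = 5

5


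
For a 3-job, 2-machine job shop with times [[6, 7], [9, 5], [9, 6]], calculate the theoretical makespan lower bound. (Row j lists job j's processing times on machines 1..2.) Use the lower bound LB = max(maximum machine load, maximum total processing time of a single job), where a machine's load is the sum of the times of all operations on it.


Machine loads:
  Machine 1: 6 + 9 + 9 = 24
  Machine 2: 7 + 5 + 6 = 18
Max machine load = 24
Job totals:
  Job 1: 13
  Job 2: 14
  Job 3: 15
Max job total = 15
Lower bound = max(24, 15) = 24

24


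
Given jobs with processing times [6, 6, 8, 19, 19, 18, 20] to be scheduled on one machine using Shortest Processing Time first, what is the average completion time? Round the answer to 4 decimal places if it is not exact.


Sort jobs by processing time (SPT order): [6, 6, 8, 18, 19, 19, 20]
Compute completion times sequentially:
  Job 1: processing = 6, completes at 6
  Job 2: processing = 6, completes at 12
  Job 3: processing = 8, completes at 20
  Job 4: processing = 18, completes at 38
  Job 5: processing = 19, completes at 57
  Job 6: processing = 19, completes at 76
  Job 7: processing = 20, completes at 96
Sum of completion times = 305
Average completion time = 305/7 = 43.5714

43.5714


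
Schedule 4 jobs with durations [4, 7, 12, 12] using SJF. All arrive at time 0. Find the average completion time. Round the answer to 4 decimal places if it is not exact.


SJF order (ascending): [4, 7, 12, 12]
Completion times:
  Job 1: burst=4, C=4
  Job 2: burst=7, C=11
  Job 3: burst=12, C=23
  Job 4: burst=12, C=35
Average completion = 73/4 = 18.25

18.25


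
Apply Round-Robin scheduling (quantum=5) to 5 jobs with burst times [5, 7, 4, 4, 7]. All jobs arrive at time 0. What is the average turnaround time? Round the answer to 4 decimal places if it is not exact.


Time quantum = 5
Execution trace:
  J1 runs 5 units, time = 5
  J2 runs 5 units, time = 10
  J3 runs 4 units, time = 14
  J4 runs 4 units, time = 18
  J5 runs 5 units, time = 23
  J2 runs 2 units, time = 25
  J5 runs 2 units, time = 27
Finish times: [5, 25, 14, 18, 27]
Average turnaround = 89/5 = 17.8

17.8


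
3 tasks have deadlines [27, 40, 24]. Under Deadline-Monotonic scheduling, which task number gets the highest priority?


Sort tasks by relative deadline (ascending):
  Task 3: deadline = 24
  Task 1: deadline = 27
  Task 2: deadline = 40
Priority order (highest first): [3, 1, 2]
Highest priority task = 3

3


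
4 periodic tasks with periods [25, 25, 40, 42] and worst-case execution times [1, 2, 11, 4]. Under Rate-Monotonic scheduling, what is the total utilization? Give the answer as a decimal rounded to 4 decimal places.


Compute individual utilizations (exact fractions):
  Task 1: C/T = 1/25 (approx. 0.04)
  Task 2: C/T = 2/25 (approx. 0.08)
  Task 3: C/T = 11/40 (approx. 0.275)
  Task 4: C/T = 4/42 = 2/21 (approx. 0.0952)
Total utilization U = 1/25 + 2/25 + 11/40 + 2/21 = 2059/4200
Rounded to 4 decimal places: U = 0.4902
RM (Liu & Layland) bound for 4 tasks = 0.756828; compare with U = 2059/4200 (approx. 0.490238)
U <= bound, so schedulable by RM sufficient condition.

0.4902


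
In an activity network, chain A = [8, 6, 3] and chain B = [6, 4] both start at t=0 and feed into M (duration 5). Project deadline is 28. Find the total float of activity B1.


Forward pass: ES(B1) = sum of predecessors on chain B = 0
EF = ES + duration = 0 + 6 = 6
Backward pass: LF(M) = deadline = 28; LS(M) = 28 - 5 = 23
LF(B1) = LS(M) - sum(successors on chain B) = 23 - 4 = 19
LS = LF - duration = 19 - 6 = 13
Total float = LS - ES = 13 - 0 = 13

13


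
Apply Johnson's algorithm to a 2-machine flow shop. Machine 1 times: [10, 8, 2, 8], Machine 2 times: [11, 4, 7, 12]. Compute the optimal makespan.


Apply Johnson's rule:
  Group 1 (a <= b): [(3, 2, 7), (4, 8, 12), (1, 10, 11)]
  Group 2 (a > b): [(2, 8, 4)]
Optimal job order: [3, 4, 1, 2]
Schedule:
  Job 3: M1 done at 2, M2 done at 9
  Job 4: M1 done at 10, M2 done at 22
  Job 1: M1 done at 20, M2 done at 33
  Job 2: M1 done at 28, M2 done at 37
Makespan = 37

37


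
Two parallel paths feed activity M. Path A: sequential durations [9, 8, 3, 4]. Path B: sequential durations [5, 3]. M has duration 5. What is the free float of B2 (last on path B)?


ES(B2) = sum of predecessors on chain B = 5
EF(B2) = ES + duration = 5 + 3 = 8
Successor of B2 is M. ES(M) = max(sum(A), sum(B)) = max(24, 8) = 24
Free float = ES(successor) - EF(current) = 24 - 8 = 16

16


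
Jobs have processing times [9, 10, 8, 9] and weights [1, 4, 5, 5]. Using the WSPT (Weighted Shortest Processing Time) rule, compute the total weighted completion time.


Compute p/w ratios and sort ascending (WSPT): [(8, 5), (9, 5), (10, 4), (9, 1)]
Compute weighted completion times:
  Job (p=8,w=5): C=8, w*C=5*8=40
  Job (p=9,w=5): C=17, w*C=5*17=85
  Job (p=10,w=4): C=27, w*C=4*27=108
  Job (p=9,w=1): C=36, w*C=1*36=36
Total weighted completion time = 269

269


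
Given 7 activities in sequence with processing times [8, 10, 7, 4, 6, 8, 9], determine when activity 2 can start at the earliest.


Activity 2 starts after activities 1 through 1 complete.
Predecessor durations: [8]
ES = 8 = 8

8


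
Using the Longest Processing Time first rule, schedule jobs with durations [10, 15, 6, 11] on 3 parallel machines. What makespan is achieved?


Sort jobs in decreasing order (LPT): [15, 11, 10, 6]
Assign each job to the least loaded machine:
  Machine 1: jobs [15], load = 15
  Machine 2: jobs [11], load = 11
  Machine 3: jobs [10, 6], load = 16
Makespan = max load = 16

16


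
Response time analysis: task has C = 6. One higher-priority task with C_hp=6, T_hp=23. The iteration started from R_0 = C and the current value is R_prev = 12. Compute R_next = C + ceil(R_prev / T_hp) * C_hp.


R_next = C + ceil(R_prev / T_hp) * C_hp
ceil(12 / 23) = ceil(0.5217) = 1
Interference = 1 * 6 = 6
R_next = 6 + 6 = 12
R_next = R_prev, so the iteration has converged (response time = 12).

12


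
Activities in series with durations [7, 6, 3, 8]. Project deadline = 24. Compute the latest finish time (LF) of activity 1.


LF(activity 1) = deadline - sum of successor durations
Successors: activities 2 through 4 with durations [6, 3, 8]
Sum of successor durations = 17
LF = 24 - 17 = 7

7


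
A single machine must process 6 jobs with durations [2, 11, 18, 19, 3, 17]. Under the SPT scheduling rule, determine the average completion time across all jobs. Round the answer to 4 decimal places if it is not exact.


Sort jobs by processing time (SPT order): [2, 3, 11, 17, 18, 19]
Compute completion times sequentially:
  Job 1: processing = 2, completes at 2
  Job 2: processing = 3, completes at 5
  Job 3: processing = 11, completes at 16
  Job 4: processing = 17, completes at 33
  Job 5: processing = 18, completes at 51
  Job 6: processing = 19, completes at 70
Sum of completion times = 177
Average completion time = 177/6 = 29.5

29.5


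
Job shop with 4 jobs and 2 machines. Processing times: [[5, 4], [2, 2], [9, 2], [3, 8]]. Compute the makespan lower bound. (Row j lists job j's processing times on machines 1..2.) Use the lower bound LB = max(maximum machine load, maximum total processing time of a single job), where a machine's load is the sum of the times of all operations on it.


Machine loads:
  Machine 1: 5 + 2 + 9 + 3 = 19
  Machine 2: 4 + 2 + 2 + 8 = 16
Max machine load = 19
Job totals:
  Job 1: 9
  Job 2: 4
  Job 3: 11
  Job 4: 11
Max job total = 11
Lower bound = max(19, 11) = 19

19
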